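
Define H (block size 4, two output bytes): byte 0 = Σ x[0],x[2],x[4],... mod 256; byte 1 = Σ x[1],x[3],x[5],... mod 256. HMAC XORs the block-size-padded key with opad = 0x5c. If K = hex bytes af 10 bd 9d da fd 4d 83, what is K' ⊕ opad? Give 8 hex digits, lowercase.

Key hex bytes af 10 bd 9d da fd 4d 83 is 8 bytes > B = 4, so hash it first: H(key) = 93 2d, then zero-pad to 4 bytes: K' = 93 2d 00 00.
XOR each byte with 0x5c: 93⊕5c=cf, 2d⊕5c=71, 00⊕5c=5c, 00⊕5c=5c.

cf715c5c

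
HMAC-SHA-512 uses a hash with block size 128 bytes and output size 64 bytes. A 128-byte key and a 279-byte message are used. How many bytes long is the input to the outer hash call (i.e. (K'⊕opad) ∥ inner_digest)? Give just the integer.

Key is 128 ≤ 128 bytes, zero-padded: |K'| = 128.
Outer input = (K'⊕opad) ∥ H(inner) → 128 + 64 = 192 bytes.

192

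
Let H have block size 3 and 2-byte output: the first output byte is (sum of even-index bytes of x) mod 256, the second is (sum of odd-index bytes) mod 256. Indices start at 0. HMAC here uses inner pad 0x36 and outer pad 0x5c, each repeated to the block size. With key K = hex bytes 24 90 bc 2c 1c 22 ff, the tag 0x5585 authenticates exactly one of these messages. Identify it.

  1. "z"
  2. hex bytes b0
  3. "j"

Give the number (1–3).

Key hex bytes 24 90 bc 2c 1c 22 ff is 7 bytes > B = 3, so hash it first: H(key) = fb de, then zero-pad to 3 bytes: K' = fb de 00.
K' ⊕ ipad = cd e8 36; K' ⊕ opad = a7 82 5c.
m1: inner = H(cd e8 36 7a) = 03 62; tag = H(a7 82 5c 03 62) = 6585
m2: inner = H(cd e8 36 b0) = 03 98; tag = H(a7 82 5c 03 98) = 9b85
m3: inner = H(cd e8 36 6a) = 03 52; tag = H(a7 82 5c 03 52) = 5585 ← matches

3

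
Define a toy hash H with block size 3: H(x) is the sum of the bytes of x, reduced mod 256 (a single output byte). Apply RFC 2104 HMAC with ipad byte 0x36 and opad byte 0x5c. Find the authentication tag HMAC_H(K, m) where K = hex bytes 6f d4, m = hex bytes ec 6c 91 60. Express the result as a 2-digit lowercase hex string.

Key hex bytes 6f d4 is 2 bytes ≤ B = 3; zero-pad to 3 bytes: K' = 6f d4 00.
K' ⊕ ipad = 59 e2 36.  K' ⊕ opad = 33 88 5c.
Inner input = (K'⊕ipad) ∥ m = 59 e2 36 ∥ ec 6c 91 60.
Inner hash: sum = 89+226+54+236+108+145+96 = 954; mod 256 = 186 → ba.
Outer input = (K'⊕opad) ∥ inner = 33 88 5c ∥ ba.
Outer hash (tag): sum = 51+136+92+186 = 465; mod 256 = 209 → d1.

d1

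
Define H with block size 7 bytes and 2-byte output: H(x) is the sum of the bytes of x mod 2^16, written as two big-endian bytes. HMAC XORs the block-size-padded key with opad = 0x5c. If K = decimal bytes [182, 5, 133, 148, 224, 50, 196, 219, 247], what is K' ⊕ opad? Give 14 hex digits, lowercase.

59205c5c5c5c5c

Key decimal bytes [182, 5, 133, 148, 224, 50, 196, 219, 247] = b6 05 85 94 e0 32 c4 db f7 is 9 bytes > B = 7, so hash it first: H(key) = 05 7c, then zero-pad to 7 bytes: K' = 05 7c 00 00 00 00 00.
XOR each byte with 0x5c: 05⊕5c=59, 7c⊕5c=20, 00⊕5c=5c, 00⊕5c=5c, 00⊕5c=5c, 00⊕5c=5c, 00⊕5c=5c.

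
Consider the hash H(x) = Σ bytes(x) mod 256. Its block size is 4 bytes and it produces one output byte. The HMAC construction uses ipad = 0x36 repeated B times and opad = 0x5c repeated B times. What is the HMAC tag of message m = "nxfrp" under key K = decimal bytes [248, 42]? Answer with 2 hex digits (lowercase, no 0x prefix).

56

Key decimal bytes [248, 42] = f8 2a is 2 bytes ≤ B = 4; zero-pad to 4 bytes: K' = f8 2a 00 00.
K' ⊕ ipad = ce 1c 36 36.  K' ⊕ opad = a4 76 5c 5c.
Inner input = (K'⊕ipad) ∥ m = ce 1c 36 36 ∥ 6e 78 66 72 70.
Inner hash: sum = 206+28+54+54+110+120+102+114+112 = 900; mod 256 = 132 → 84.
Outer input = (K'⊕opad) ∥ inner = a4 76 5c 5c ∥ 84.
Outer hash (tag): sum = 164+118+92+92+132 = 598; mod 256 = 86 → 56.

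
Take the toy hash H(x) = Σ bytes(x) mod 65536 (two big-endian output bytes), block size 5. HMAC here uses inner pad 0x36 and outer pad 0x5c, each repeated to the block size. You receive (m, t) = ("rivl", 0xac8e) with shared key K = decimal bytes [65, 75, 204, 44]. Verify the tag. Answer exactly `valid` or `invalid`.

Key decimal bytes [65, 75, 204, 44] = 41 4b cc 2c is 4 bytes ≤ B = 5; zero-pad to 5 bytes: K' = 41 4b cc 2c 00.
K' ⊕ ipad = 77 7d fa 1a 36; K' ⊕ opad = 1d 17 90 70 5c.
Inner hash: sum = 119+125+250+26+54+114+105+118+108 = 1019 → 03 fb.
Outer hash (recomputed tag): sum = 29+23+144+112+92+3+251 = 654 → 02 8e.
Recomputed tag = 028e; claimed = ac8e → mismatch.

invalid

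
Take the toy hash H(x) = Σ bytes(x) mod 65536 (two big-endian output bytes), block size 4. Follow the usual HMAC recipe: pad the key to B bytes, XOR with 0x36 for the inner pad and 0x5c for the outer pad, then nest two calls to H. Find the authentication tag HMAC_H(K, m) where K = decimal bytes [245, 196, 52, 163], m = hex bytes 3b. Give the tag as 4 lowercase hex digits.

Key decimal bytes [245, 196, 52, 163] = f5 c4 34 a3 is exactly B = 4 bytes: K' = f5 c4 34 a3.
K' ⊕ ipad = c3 f2 02 95.  K' ⊕ opad = a9 98 68 ff.
Inner input = (K'⊕ipad) ∥ m = c3 f2 02 95 ∥ 3b.
Inner hash: sum = 195+242+2+149+59 = 647 → 02 87.
Outer input = (K'⊕opad) ∥ inner = a9 98 68 ff ∥ 02 87.
Outer hash (tag): sum = 169+152+104+255+2+135 = 817 → 03 31.

0331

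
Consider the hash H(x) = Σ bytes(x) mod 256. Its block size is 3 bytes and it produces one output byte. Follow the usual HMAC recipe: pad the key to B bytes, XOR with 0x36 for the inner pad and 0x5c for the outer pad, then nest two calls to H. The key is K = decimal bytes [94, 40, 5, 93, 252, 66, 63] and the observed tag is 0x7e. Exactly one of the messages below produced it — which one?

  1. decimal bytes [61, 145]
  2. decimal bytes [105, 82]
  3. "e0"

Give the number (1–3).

1

Key decimal bytes [94, 40, 5, 93, 252, 66, 63] = 5e 28 05 5d fc 42 3f is 7 bytes > B = 3, so hash it first: H(key) = 65, then zero-pad to 3 bytes: K' = 65 00 00.
K' ⊕ ipad = 53 36 36; K' ⊕ opad = 39 5c 5c.
m1: inner = H(53 36 36 3d 91) = 8d; tag = H(39 5c 5c 8d) = 7e ← matches
m2: inner = H(53 36 36 69 52) = 7a; tag = H(39 5c 5c 7a) = 6b
m3: inner = H(53 36 36 65 30) = 54; tag = H(39 5c 5c 54) = 45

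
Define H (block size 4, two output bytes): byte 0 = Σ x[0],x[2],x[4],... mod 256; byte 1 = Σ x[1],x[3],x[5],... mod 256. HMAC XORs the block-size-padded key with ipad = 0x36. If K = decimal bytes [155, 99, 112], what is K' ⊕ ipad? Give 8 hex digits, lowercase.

Key decimal bytes [155, 99, 112] = 9b 63 70 is 3 bytes ≤ B = 4; zero-pad to 4 bytes: K' = 9b 63 70 00.
XOR each byte with 0x36: 9b⊕36=ad, 63⊕36=55, 70⊕36=46, 00⊕36=36.

ad554636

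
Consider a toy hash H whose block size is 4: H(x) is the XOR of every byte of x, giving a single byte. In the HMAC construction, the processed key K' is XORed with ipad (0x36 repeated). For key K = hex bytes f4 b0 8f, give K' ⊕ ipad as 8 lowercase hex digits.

Key hex bytes f4 b0 8f is 3 bytes ≤ B = 4; zero-pad to 4 bytes: K' = f4 b0 8f 00.
XOR each byte with 0x36: f4⊕36=c2, b0⊕36=86, 8f⊕36=b9, 00⊕36=36.

c286b936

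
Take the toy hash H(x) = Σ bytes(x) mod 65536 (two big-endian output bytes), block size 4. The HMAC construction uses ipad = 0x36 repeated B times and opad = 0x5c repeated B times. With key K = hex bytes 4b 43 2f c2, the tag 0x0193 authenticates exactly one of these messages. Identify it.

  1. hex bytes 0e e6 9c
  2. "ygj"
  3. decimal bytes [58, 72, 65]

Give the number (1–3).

Key hex bytes 4b 43 2f c2 is exactly B = 4 bytes: K' = 4b 43 2f c2.
K' ⊕ ipad = 7d 75 19 f4; K' ⊕ opad = 17 1f 73 9e.
m1: inner = H(7d 75 19 f4 0e e6 9c) = 03 8f; tag = H(17 1f 73 9e 03 8f) = 01d9
m2: inner = H(7d 75 19 f4 79 67 6a) = 03 49; tag = H(17 1f 73 9e 03 49) = 0193 ← matches
m3: inner = H(7d 75 19 f4 3a 48 41) = 02 c2; tag = H(17 1f 73 9e 02 c2) = 020b

2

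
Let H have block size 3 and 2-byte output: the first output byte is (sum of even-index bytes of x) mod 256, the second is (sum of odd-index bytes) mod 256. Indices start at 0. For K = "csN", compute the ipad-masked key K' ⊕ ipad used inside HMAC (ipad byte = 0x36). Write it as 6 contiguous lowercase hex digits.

554578

Key "csN" = 63 73 4e is exactly B = 3 bytes: K' = 63 73 4e.
XOR each byte with 0x36: 63⊕36=55, 73⊕36=45, 4e⊕36=78.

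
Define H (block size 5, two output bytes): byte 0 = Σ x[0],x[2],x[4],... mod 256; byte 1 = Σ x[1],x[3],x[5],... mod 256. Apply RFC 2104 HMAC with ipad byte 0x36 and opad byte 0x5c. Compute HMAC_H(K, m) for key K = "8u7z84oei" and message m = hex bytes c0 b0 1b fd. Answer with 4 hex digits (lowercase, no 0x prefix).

Key "8u7z84oei" = 38 75 37 7a 38 34 6f 65 69 is 9 bytes > B = 5, so hash it first: H(key) = 7f 88, then zero-pad to 5 bytes: K' = 7f 88 00 00 00.
K' ⊕ ipad = 49 be 36 36 36.  K' ⊕ opad = 23 d4 5c 5c 5c.
Inner input = (K'⊕ipad) ∥ m = 49 be 36 36 36 ∥ c0 b0 1b fd.
Inner hash: even-index sum = 610 mod 256 = 98; odd-index sum = 463 mod 256 = 207 → 62 cf.
Outer input = (K'⊕opad) ∥ inner = 23 d4 5c 5c 5c ∥ 62 cf.
Outer hash (tag): even-index sum = 426 mod 256 = 170; odd-index sum = 402 mod 256 = 146 → aa 92.

aa92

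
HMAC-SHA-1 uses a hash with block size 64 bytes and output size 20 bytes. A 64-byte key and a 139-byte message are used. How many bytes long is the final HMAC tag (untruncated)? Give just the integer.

The tag is one SHA-1 digest: 20 bytes.

20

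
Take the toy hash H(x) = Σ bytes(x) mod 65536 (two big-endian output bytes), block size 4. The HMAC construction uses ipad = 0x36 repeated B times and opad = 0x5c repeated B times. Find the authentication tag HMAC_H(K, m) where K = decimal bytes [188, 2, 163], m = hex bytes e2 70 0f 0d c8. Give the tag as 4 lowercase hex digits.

035b

Key decimal bytes [188, 2, 163] = bc 02 a3 is 3 bytes ≤ B = 4; zero-pad to 4 bytes: K' = bc 02 a3 00.
K' ⊕ ipad = 8a 34 95 36.  K' ⊕ opad = e0 5e ff 5c.
Inner input = (K'⊕ipad) ∥ m = 8a 34 95 36 ∥ e2 70 0f 0d c8.
Inner hash: sum = 138+52+149+54+226+112+15+13+200 = 959 → 03 bf.
Outer input = (K'⊕opad) ∥ inner = e0 5e ff 5c ∥ 03 bf.
Outer hash (tag): sum = 224+94+255+92+3+191 = 859 → 03 5b.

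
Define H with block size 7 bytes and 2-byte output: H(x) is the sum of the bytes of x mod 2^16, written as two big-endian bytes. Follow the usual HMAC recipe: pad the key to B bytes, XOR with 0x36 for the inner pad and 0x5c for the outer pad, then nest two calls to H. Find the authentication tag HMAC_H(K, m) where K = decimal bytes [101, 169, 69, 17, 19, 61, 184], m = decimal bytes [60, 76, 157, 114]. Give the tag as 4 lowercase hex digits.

040c

Key decimal bytes [101, 169, 69, 17, 19, 61, 184] = 65 a9 45 11 13 3d b8 is exactly B = 7 bytes: K' = 65 a9 45 11 13 3d b8.
K' ⊕ ipad = 53 9f 73 27 25 0b 8e.  K' ⊕ opad = 39 f5 19 4d 4f 61 e4.
Inner input = (K'⊕ipad) ∥ m = 53 9f 73 27 25 0b 8e ∥ 3c 4c 9d 72.
Inner hash: sum = 83+159+115+39+37+11+142+60+76+157+114 = 993 → 03 e1.
Outer input = (K'⊕opad) ∥ inner = 39 f5 19 4d 4f 61 e4 ∥ 03 e1.
Outer hash (tag): sum = 57+245+25+77+79+97+228+3+225 = 1036 → 04 0c.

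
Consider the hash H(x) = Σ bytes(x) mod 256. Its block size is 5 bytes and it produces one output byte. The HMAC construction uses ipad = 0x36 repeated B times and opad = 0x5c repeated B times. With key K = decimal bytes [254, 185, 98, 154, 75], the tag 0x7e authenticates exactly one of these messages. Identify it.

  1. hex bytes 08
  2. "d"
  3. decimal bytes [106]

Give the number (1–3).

Key decimal bytes [254, 185, 98, 154, 75] = fe b9 62 9a 4b is exactly B = 5 bytes: K' = fe b9 62 9a 4b.
K' ⊕ ipad = c8 8f 54 ac 7d; K' ⊕ opad = a2 e5 3e c6 17.
m1: inner = H(c8 8f 54 ac 7d 08) = dc; tag = H(a2 e5 3e c6 17 dc) = 7e ← matches
m2: inner = H(c8 8f 54 ac 7d 64) = 38; tag = H(a2 e5 3e c6 17 38) = da
m3: inner = H(c8 8f 54 ac 7d 6a) = 3e; tag = H(a2 e5 3e c6 17 3e) = e0

1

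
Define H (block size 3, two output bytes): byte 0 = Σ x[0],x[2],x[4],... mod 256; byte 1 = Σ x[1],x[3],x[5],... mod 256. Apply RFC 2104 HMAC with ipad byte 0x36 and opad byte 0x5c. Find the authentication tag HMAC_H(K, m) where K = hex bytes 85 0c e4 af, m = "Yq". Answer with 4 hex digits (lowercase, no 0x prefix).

Key hex bytes 85 0c e4 af is 4 bytes > B = 3, so hash it first: H(key) = 69 bb, then zero-pad to 3 bytes: K' = 69 bb 00.
K' ⊕ ipad = 5f 8d 36.  K' ⊕ opad = 35 e7 5c.
Inner input = (K'⊕ipad) ∥ m = 5f 8d 36 ∥ 59 71.
Inner hash: even-index sum = 262 mod 256 = 6; odd-index sum = 230 mod 256 = 230 → 06 e6.
Outer input = (K'⊕opad) ∥ inner = 35 e7 5c ∥ 06 e6.
Outer hash (tag): even-index sum = 375 mod 256 = 119; odd-index sum = 237 mod 256 = 237 → 77 ed.

77ed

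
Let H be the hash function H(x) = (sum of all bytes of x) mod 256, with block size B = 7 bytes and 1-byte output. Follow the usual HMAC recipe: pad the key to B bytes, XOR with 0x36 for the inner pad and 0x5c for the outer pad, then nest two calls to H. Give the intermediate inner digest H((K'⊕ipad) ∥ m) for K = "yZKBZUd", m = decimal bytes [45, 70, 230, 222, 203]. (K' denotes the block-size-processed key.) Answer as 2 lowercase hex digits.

cf

Key "yZKBZUd" = 79 5a 4b 42 5a 55 64 is exactly B = 7 bytes: K' = 79 5a 4b 42 5a 55 64.
K' ⊕ ipad = 4f 6c 7d 74 6c 63 52.
Inner input = 4f 6c 7d 74 6c 63 52 ∥ 2d 46 e6 de cb.
Inner hash: sum = 79+108+125+116+108+99+82+45+70+230+222+203 = 1487; mod 256 = 207 → cf.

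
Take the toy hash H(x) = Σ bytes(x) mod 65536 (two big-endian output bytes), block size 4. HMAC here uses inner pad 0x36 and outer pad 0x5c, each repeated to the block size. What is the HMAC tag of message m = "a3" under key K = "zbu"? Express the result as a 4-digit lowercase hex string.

0197

Key "zbu" = 7a 62 75 is 3 bytes ≤ B = 4; zero-pad to 4 bytes: K' = 7a 62 75 00.
K' ⊕ ipad = 4c 54 43 36.  K' ⊕ opad = 26 3e 29 5c.
Inner input = (K'⊕ipad) ∥ m = 4c 54 43 36 ∥ 61 33.
Inner hash: sum = 76+84+67+54+97+51 = 429 → 01 ad.
Outer input = (K'⊕opad) ∥ inner = 26 3e 29 5c ∥ 01 ad.
Outer hash (tag): sum = 38+62+41+92+1+173 = 407 → 01 97.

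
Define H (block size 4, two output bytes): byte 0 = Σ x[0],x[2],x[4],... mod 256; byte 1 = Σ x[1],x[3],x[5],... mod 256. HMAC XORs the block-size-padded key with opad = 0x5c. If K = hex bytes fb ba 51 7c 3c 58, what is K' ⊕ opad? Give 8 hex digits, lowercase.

d4d25c5c

Key hex bytes fb ba 51 7c 3c 58 is 6 bytes > B = 4, so hash it first: H(key) = 88 8e, then zero-pad to 4 bytes: K' = 88 8e 00 00.
XOR each byte with 0x5c: 88⊕5c=d4, 8e⊕5c=d2, 00⊕5c=5c, 00⊕5c=5c.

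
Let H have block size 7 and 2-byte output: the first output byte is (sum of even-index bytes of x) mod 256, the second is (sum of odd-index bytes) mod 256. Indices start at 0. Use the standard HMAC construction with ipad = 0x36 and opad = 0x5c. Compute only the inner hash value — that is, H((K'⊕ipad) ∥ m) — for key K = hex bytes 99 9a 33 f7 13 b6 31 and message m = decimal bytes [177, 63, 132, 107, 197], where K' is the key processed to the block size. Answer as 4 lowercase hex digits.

8ae7

Key hex bytes 99 9a 33 f7 13 b6 31 is exactly B = 7 bytes: K' = 99 9a 33 f7 13 b6 31.
K' ⊕ ipad = af ac 05 c1 25 80 07.
Inner input = af ac 05 c1 25 80 07 ∥ b1 3f 84 6b c5.
Inner hash: even-index sum = 394 mod 256 = 138; odd-index sum = 999 mod 256 = 231 → 8a e7.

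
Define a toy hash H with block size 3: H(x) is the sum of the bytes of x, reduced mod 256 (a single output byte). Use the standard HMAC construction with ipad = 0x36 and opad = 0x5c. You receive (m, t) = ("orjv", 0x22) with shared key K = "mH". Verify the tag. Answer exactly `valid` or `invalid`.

invalid

Key "mH" = 6d 48 is 2 bytes ≤ B = 3; zero-pad to 3 bytes: K' = 6d 48 00.
K' ⊕ ipad = 5b 7e 36; K' ⊕ opad = 31 14 5c.
Inner hash: sum = 91+126+54+111+114+106+118 = 720; mod 256 = 208 → d0.
Outer hash (recomputed tag): sum = 49+20+92+208 = 369; mod 256 = 113 → 71.
Recomputed tag = 71; claimed = 22 → mismatch.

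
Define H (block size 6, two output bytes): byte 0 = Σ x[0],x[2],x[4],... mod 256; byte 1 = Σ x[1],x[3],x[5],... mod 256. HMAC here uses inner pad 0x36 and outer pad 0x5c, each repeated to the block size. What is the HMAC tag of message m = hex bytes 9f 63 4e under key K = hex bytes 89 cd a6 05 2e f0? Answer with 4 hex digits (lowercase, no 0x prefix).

95ed

Key hex bytes 89 cd a6 05 2e f0 is exactly B = 6 bytes: K' = 89 cd a6 05 2e f0.
K' ⊕ ipad = bf fb 90 33 18 c6.  K' ⊕ opad = d5 91 fa 59 72 ac.
Inner input = (K'⊕ipad) ∥ m = bf fb 90 33 18 c6 ∥ 9f 63 4e.
Inner hash: even-index sum = 596 mod 256 = 84; odd-index sum = 599 mod 256 = 87 → 54 57.
Outer input = (K'⊕opad) ∥ inner = d5 91 fa 59 72 ac ∥ 54 57.
Outer hash (tag): even-index sum = 661 mod 256 = 149; odd-index sum = 493 mod 256 = 237 → 95 ed.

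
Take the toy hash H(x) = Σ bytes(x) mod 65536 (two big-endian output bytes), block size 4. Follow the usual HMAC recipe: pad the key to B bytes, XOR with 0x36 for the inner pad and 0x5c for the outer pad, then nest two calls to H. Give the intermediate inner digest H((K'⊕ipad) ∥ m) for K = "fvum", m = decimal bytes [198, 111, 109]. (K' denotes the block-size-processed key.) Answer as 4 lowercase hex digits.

02d0

Key "fvum" = 66 76 75 6d is exactly B = 4 bytes: K' = 66 76 75 6d.
K' ⊕ ipad = 50 40 43 5b.
Inner input = 50 40 43 5b ∥ c6 6f 6d.
Inner hash: sum = 80+64+67+91+198+111+109 = 720 → 02 d0.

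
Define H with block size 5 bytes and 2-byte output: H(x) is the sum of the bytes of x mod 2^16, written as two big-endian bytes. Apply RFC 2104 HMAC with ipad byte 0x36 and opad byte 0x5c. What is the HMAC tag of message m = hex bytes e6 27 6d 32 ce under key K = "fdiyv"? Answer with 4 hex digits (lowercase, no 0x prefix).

0104

Key "fdiyv" = 66 64 69 79 76 is exactly B = 5 bytes: K' = 66 64 69 79 76.
K' ⊕ ipad = 50 52 5f 4f 40.  K' ⊕ opad = 3a 38 35 25 2a.
Inner input = (K'⊕ipad) ∥ m = 50 52 5f 4f 40 ∥ e6 27 6d 32 ce.
Inner hash: sum = 80+82+95+79+64+230+39+109+50+206 = 1034 → 04 0a.
Outer input = (K'⊕opad) ∥ inner = 3a 38 35 25 2a ∥ 04 0a.
Outer hash (tag): sum = 58+56+53+37+42+4+10 = 260 → 01 04.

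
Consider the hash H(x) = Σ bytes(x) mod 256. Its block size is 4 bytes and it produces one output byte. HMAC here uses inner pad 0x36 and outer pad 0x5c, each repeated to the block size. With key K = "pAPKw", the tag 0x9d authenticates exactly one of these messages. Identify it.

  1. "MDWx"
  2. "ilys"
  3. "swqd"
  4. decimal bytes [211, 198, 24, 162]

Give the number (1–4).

Key "pAPKw" = 70 41 50 4b 77 is 5 bytes > B = 4, so hash it first: H(key) = c3, then zero-pad to 4 bytes: K' = c3 00 00 00.
K' ⊕ ipad = f5 36 36 36; K' ⊕ opad = 9f 5c 5c 5c.
m1: inner = H(f5 36 36 36 4d 44 57 78) = f7; tag = H(9f 5c 5c 5c f7) = aa
m2: inner = H(f5 36 36 36 69 6c 79 73) = 58; tag = H(9f 5c 5c 5c 58) = 0b
m3: inner = H(f5 36 36 36 73 77 71 64) = 56; tag = H(9f 5c 5c 5c 56) = 09
m4: inner = H(f5 36 36 36 d3 c6 18 a2) = ea; tag = H(9f 5c 5c 5c ea) = 9d ← matches

4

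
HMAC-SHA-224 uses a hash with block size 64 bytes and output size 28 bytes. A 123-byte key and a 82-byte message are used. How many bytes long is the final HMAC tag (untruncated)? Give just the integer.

28

The tag is one SHA-224 digest: 28 bytes.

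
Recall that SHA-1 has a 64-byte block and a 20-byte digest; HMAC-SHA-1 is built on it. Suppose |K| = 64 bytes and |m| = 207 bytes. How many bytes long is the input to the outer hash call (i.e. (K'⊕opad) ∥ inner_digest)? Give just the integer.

Key is 64 ≤ 64 bytes, zero-padded: |K'| = 64.
Outer input = (K'⊕opad) ∥ H(inner) → 64 + 20 = 84 bytes.

84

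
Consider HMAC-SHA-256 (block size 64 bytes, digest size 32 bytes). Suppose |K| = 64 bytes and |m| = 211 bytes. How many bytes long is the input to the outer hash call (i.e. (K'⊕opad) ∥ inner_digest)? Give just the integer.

Key is 64 ≤ 64 bytes, zero-padded: |K'| = 64.
Outer input = (K'⊕opad) ∥ H(inner) → 64 + 32 = 96 bytes.

96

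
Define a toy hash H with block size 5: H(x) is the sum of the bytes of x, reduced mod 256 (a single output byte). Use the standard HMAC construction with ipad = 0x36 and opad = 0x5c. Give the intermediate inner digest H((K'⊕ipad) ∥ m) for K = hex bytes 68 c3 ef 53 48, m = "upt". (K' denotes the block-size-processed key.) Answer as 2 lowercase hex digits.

Key hex bytes 68 c3 ef 53 48 is exactly B = 5 bytes: K' = 68 c3 ef 53 48.
K' ⊕ ipad = 5e f5 d9 65 7e.
Inner input = 5e f5 d9 65 7e ∥ 75 70 74.
Inner hash: sum = 94+245+217+101+126+117+112+116 = 1128; mod 256 = 104 → 68.

68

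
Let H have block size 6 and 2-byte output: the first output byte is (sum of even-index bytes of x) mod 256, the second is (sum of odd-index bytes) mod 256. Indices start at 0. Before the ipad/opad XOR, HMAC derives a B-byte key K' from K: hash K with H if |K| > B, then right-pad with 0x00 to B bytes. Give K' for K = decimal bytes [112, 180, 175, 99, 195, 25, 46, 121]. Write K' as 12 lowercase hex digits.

|K| = 8 > B = 6, so first hash the key.
H(K): even-index sum = 528 mod 256 = 16; odd-index sum = 425 mod 256 = 169 → 10 a9.
Zero-pad H(K) = 10 a9 to 6 bytes: K' = 10 a9 00 00 00 00.

10a900000000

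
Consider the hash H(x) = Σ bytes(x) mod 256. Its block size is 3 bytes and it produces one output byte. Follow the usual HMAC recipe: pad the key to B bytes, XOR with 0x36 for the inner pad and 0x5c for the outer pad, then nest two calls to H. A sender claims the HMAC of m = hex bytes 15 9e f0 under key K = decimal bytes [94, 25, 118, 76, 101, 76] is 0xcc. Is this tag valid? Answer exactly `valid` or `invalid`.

Key decimal bytes [94, 25, 118, 76, 101, 76] = 5e 19 76 4c 65 4c is 6 bytes > B = 3, so hash it first: H(key) = ea, then zero-pad to 3 bytes: K' = ea 00 00.
K' ⊕ ipad = dc 36 36; K' ⊕ opad = b6 5c 5c.
Inner hash: sum = 220+54+54+21+158+240 = 747; mod 256 = 235 → eb.
Outer hash (recomputed tag): sum = 182+92+92+235 = 601; mod 256 = 89 → 59.
Recomputed tag = 59; claimed = cc → mismatch.

invalid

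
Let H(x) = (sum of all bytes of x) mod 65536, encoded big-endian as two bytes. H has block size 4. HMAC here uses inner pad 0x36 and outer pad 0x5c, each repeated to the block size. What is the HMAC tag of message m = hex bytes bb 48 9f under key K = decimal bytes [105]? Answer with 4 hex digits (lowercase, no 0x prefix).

Key decimal bytes [105] = 69 is 1 byte ≤ B = 4; zero-pad to 4 bytes: K' = 69 00 00 00.
K' ⊕ ipad = 5f 36 36 36.  K' ⊕ opad = 35 5c 5c 5c.
Inner input = (K'⊕ipad) ∥ m = 5f 36 36 36 ∥ bb 48 9f.
Inner hash: sum = 95+54+54+54+187+72+159 = 675 → 02 a3.
Outer input = (K'⊕opad) ∥ inner = 35 5c 5c 5c ∥ 02 a3.
Outer hash (tag): sum = 53+92+92+92+2+163 = 494 → 01 ee.

01ee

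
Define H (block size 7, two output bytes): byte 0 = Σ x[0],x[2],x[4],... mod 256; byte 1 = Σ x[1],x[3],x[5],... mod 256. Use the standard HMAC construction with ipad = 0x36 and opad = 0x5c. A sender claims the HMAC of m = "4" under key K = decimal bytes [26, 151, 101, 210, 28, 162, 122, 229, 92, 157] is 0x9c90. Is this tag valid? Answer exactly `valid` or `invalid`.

Key decimal bytes [26, 151, 101, 210, 28, 162, 122, 229, 92, 157] = 1a 97 65 d2 1c a2 7a e5 5c 9d is 10 bytes > B = 7, so hash it first: H(key) = 71 8d, then zero-pad to 7 bytes: K' = 71 8d 00 00 00 00 00.
K' ⊕ ipad = 47 bb 36 36 36 36 36; K' ⊕ opad = 2d d1 5c 5c 5c 5c 5c.
Inner hash: even-index sum = 233 mod 256 = 233; odd-index sum = 347 mod 256 = 91 → e9 5b.
Outer hash (recomputed tag): even-index sum = 412 mod 256 = 156; odd-index sum = 626 mod 256 = 114 → 9c 72.
Recomputed tag = 9c72; claimed = 9c90 → mismatch.

invalid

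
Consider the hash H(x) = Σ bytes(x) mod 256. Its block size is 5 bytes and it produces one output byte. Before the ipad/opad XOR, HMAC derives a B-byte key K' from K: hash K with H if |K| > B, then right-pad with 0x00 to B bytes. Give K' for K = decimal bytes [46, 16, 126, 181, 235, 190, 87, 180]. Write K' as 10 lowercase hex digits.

2500000000

|K| = 8 > B = 5, so first hash the key.
H(K): sum = 46+16+126+181+235+190+87+180 = 1061; mod 256 = 37 → 25.
Zero-pad H(K) = 25 to 5 bytes: K' = 25 00 00 00 00.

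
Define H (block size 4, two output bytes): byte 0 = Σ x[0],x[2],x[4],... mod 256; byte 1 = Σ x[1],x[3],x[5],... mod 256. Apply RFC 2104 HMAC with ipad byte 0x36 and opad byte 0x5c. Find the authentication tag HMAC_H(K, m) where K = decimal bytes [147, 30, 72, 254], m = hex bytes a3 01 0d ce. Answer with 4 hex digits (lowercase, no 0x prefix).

Key decimal bytes [147, 30, 72, 254] = 93 1e 48 fe is exactly B = 4 bytes: K' = 93 1e 48 fe.
K' ⊕ ipad = a5 28 7e c8.  K' ⊕ opad = cf 42 14 a2.
Inner input = (K'⊕ipad) ∥ m = a5 28 7e c8 ∥ a3 01 0d ce.
Inner hash: even-index sum = 467 mod 256 = 211; odd-index sum = 447 mod 256 = 191 → d3 bf.
Outer input = (K'⊕opad) ∥ inner = cf 42 14 a2 ∥ d3 bf.
Outer hash (tag): even-index sum = 438 mod 256 = 182; odd-index sum = 419 mod 256 = 163 → b6 a3.

b6a3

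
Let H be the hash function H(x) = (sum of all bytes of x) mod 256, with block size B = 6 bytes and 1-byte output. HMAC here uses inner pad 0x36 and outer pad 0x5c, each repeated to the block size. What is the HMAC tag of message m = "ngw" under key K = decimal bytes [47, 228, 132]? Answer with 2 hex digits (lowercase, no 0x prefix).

Key decimal bytes [47, 228, 132] = 2f e4 84 is 3 bytes ≤ B = 6; zero-pad to 6 bytes: K' = 2f e4 84 00 00 00.
K' ⊕ ipad = 19 d2 b2 36 36 36.  K' ⊕ opad = 73 b8 d8 5c 5c 5c.
Inner input = (K'⊕ipad) ∥ m = 19 d2 b2 36 36 36 ∥ 6e 67 77.
Inner hash: sum = 25+210+178+54+54+54+110+103+119 = 907; mod 256 = 139 → 8b.
Outer input = (K'⊕opad) ∥ inner = 73 b8 d8 5c 5c 5c ∥ 8b.
Outer hash (tag): sum = 115+184+216+92+92+92+139 = 930; mod 256 = 162 → a2.

a2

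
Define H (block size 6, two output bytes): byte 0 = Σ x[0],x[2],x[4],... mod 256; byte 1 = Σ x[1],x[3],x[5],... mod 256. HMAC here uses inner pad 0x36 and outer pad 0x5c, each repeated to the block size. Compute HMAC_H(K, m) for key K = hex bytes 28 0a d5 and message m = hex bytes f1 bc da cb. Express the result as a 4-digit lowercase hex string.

5b3d

Key hex bytes 28 0a d5 is 3 bytes ≤ B = 6; zero-pad to 6 bytes: K' = 28 0a d5 00 00 00.
K' ⊕ ipad = 1e 3c e3 36 36 36.  K' ⊕ opad = 74 56 89 5c 5c 5c.
Inner input = (K'⊕ipad) ∥ m = 1e 3c e3 36 36 36 ∥ f1 bc da cb.
Inner hash: even-index sum = 770 mod 256 = 2; odd-index sum = 559 mod 256 = 47 → 02 2f.
Outer input = (K'⊕opad) ∥ inner = 74 56 89 5c 5c 5c ∥ 02 2f.
Outer hash (tag): even-index sum = 347 mod 256 = 91; odd-index sum = 317 mod 256 = 61 → 5b 3d.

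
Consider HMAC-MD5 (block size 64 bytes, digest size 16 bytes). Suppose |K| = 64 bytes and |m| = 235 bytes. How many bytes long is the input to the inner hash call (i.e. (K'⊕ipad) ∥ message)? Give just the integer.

299

Key is 64 ≤ 64 bytes, zero-padded: |K'| = 64.
Inner input = (K'⊕ipad) ∥ m → 64 + 235 = 299 bytes.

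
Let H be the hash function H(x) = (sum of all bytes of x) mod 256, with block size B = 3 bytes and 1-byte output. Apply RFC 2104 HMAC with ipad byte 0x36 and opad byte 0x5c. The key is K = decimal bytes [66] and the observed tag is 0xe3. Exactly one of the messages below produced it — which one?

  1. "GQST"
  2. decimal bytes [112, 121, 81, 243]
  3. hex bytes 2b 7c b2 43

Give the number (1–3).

2

Key decimal bytes [66] = 42 is 1 byte ≤ B = 3; zero-pad to 3 bytes: K' = 42 00 00.
K' ⊕ ipad = 74 36 36; K' ⊕ opad = 1e 5c 5c.
m1: inner = H(74 36 36 47 51 53 54) = 1f; tag = H(1e 5c 5c 1f) = f5
m2: inner = H(74 36 36 70 79 51 f3) = 0d; tag = H(1e 5c 5c 0d) = e3 ← matches
m3: inner = H(74 36 36 2b 7c b2 43) = 7c; tag = H(1e 5c 5c 7c) = 52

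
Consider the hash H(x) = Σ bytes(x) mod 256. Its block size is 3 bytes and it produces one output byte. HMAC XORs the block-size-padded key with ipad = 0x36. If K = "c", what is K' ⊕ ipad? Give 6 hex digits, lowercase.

553636

Key "c" = 63 is 1 byte ≤ B = 3; zero-pad to 3 bytes: K' = 63 00 00.
XOR each byte with 0x36: 63⊕36=55, 00⊕36=36, 00⊕36=36.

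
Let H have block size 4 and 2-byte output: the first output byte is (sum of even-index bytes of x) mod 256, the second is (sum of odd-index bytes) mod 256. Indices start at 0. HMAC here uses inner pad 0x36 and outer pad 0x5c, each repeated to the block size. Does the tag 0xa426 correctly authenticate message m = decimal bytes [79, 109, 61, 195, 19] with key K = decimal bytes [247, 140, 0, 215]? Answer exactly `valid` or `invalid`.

invalid

Key decimal bytes [247, 140, 0, 215] = f7 8c 00 d7 is exactly B = 4 bytes: K' = f7 8c 00 d7.
K' ⊕ ipad = c1 ba 36 e1; K' ⊕ opad = ab d0 5c 8b.
Inner hash: even-index sum = 406 mod 256 = 150; odd-index sum = 715 mod 256 = 203 → 96 cb.
Outer hash (recomputed tag): even-index sum = 413 mod 256 = 157; odd-index sum = 550 mod 256 = 38 → 9d 26.
Recomputed tag = 9d26; claimed = a426 → mismatch.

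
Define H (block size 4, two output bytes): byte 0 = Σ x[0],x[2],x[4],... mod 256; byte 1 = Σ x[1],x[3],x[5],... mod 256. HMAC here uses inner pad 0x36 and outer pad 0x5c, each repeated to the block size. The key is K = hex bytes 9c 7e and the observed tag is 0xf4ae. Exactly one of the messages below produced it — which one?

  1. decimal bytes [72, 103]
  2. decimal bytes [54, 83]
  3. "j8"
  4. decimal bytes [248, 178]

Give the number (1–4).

4

Key hex bytes 9c 7e is 2 bytes ≤ B = 4; zero-pad to 4 bytes: K' = 9c 7e 00 00.
K' ⊕ ipad = aa 48 36 36; K' ⊕ opad = c0 22 5c 5c.
m1: inner = H(aa 48 36 36 48 67) = 28 e5; tag = H(c0 22 5c 5c 28 e5) = 4463
m2: inner = H(aa 48 36 36 36 53) = 16 d1; tag = H(c0 22 5c 5c 16 d1) = 324f
m3: inner = H(aa 48 36 36 6a 38) = 4a b6; tag = H(c0 22 5c 5c 4a b6) = 6634
m4: inner = H(aa 48 36 36 f8 b2) = d8 30; tag = H(c0 22 5c 5c d8 30) = f4ae ← matches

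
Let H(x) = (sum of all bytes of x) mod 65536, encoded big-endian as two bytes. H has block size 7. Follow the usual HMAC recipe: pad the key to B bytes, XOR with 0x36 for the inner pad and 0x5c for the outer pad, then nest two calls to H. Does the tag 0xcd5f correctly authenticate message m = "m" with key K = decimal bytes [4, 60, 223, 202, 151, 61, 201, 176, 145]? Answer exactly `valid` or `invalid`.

invalid

Key decimal bytes [4, 60, 223, 202, 151, 61, 201, 176, 145] = 04 3c df ca 97 3d c9 b0 91 is 9 bytes > B = 7, so hash it first: H(key) = 04 c7, then zero-pad to 7 bytes: K' = 04 c7 00 00 00 00 00.
K' ⊕ ipad = 32 f1 36 36 36 36 36; K' ⊕ opad = 58 9b 5c 5c 5c 5c 5c.
Inner hash: sum = 50+241+54+54+54+54+54+109 = 670 → 02 9e.
Outer hash (recomputed tag): sum = 88+155+92+92+92+92+92+2+158 = 863 → 03 5f.
Recomputed tag = 035f; claimed = cd5f → mismatch.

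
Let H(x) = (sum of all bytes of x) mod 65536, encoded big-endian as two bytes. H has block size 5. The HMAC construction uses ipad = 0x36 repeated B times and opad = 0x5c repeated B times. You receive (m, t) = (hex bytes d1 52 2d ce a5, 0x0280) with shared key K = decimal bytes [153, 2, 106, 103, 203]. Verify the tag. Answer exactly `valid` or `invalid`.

Key decimal bytes [153, 2, 106, 103, 203] = 99 02 6a 67 cb is exactly B = 5 bytes: K' = 99 02 6a 67 cb.
K' ⊕ ipad = af 34 5c 51 fd; K' ⊕ opad = c5 5e 36 3b 97.
Inner hash: sum = 175+52+92+81+253+209+82+45+206+165 = 1360 → 05 50.
Outer hash (recomputed tag): sum = 197+94+54+59+151+5+80 = 640 → 02 80.
Recomputed tag = 0280; claimed = 0280 → match.

valid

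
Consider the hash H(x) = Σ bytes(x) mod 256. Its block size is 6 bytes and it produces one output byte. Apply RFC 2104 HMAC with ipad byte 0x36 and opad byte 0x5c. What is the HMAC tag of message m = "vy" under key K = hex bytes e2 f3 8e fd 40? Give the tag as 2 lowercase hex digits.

Key hex bytes e2 f3 8e fd 40 is 5 bytes ≤ B = 6; zero-pad to 6 bytes: K' = e2 f3 8e fd 40 00.
K' ⊕ ipad = d4 c5 b8 cb 76 36.  K' ⊕ opad = be af d2 a1 1c 5c.
Inner input = (K'⊕ipad) ∥ m = d4 c5 b8 cb 76 36 ∥ 76 79.
Inner hash: sum = 212+197+184+203+118+54+118+121 = 1207; mod 256 = 183 → b7.
Outer input = (K'⊕opad) ∥ inner = be af d2 a1 1c 5c ∥ b7.
Outer hash (tag): sum = 190+175+210+161+28+92+183 = 1039; mod 256 = 15 → 0f.

0f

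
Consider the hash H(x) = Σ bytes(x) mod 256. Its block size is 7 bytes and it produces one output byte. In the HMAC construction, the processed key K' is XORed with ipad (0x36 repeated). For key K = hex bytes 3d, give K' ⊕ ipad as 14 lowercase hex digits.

Key hex bytes 3d is 1 byte ≤ B = 7; zero-pad to 7 bytes: K' = 3d 00 00 00 00 00 00.
XOR each byte with 0x36: 3d⊕36=0b, 00⊕36=36, 00⊕36=36, 00⊕36=36, 00⊕36=36, 00⊕36=36, 00⊕36=36.

0b363636363636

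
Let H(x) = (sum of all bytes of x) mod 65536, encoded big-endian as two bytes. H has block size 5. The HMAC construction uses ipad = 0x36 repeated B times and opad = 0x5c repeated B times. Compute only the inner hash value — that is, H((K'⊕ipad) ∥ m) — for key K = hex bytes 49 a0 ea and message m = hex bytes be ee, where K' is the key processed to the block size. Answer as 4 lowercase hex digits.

Key hex bytes 49 a0 ea is 3 bytes ≤ B = 5; zero-pad to 5 bytes: K' = 49 a0 ea 00 00.
K' ⊕ ipad = 7f 96 dc 36 36.
Inner input = 7f 96 dc 36 36 ∥ be ee.
Inner hash: sum = 127+150+220+54+54+190+238 = 1033 → 04 09.

0409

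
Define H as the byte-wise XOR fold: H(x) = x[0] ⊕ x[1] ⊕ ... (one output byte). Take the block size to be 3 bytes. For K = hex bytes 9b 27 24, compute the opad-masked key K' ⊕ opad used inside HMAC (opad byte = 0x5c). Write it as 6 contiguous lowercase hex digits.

Key hex bytes 9b 27 24 is exactly B = 3 bytes: K' = 9b 27 24.
XOR each byte with 0x5c: 9b⊕5c=c7, 27⊕5c=7b, 24⊕5c=78.

c77b78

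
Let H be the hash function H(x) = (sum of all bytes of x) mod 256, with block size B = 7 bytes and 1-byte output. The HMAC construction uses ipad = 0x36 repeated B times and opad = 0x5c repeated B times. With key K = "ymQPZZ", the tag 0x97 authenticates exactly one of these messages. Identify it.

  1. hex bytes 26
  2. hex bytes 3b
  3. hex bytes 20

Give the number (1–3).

Key "ymQPZZ" = 79 6d 51 50 5a 5a is 6 bytes ≤ B = 7; zero-pad to 7 bytes: K' = 79 6d 51 50 5a 5a 00.
K' ⊕ ipad = 4f 5b 67 66 6c 6c 36; K' ⊕ opad = 25 31 0d 0c 06 06 5c.
m1: inner = H(4f 5b 67 66 6c 6c 36 26) = ab; tag = H(25 31 0d 0c 06 06 5c ab) = 82
m2: inner = H(4f 5b 67 66 6c 6c 36 3b) = c0; tag = H(25 31 0d 0c 06 06 5c c0) = 97 ← matches
m3: inner = H(4f 5b 67 66 6c 6c 36 20) = a5; tag = H(25 31 0d 0c 06 06 5c a5) = 7c

2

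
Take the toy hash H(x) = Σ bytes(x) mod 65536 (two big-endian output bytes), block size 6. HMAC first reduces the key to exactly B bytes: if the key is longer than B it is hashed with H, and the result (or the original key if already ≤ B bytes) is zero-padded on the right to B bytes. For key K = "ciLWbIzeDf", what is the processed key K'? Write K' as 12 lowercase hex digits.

|K| = 10 > B = 6, so first hash the key.
H(K): sum = 99+105+76+87+98+73+122+101+68+102 = 931 → 03 a3.
Zero-pad H(K) = 03 a3 to 6 bytes: K' = 03 a3 00 00 00 00.

03a300000000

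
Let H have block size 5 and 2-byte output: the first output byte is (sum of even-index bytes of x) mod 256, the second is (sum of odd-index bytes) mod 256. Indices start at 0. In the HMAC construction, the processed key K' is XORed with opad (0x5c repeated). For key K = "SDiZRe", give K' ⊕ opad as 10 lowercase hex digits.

Key "SDiZRe" = 53 44 69 5a 52 65 is 6 bytes > B = 5, so hash it first: H(key) = 0e 03, then zero-pad to 5 bytes: K' = 0e 03 00 00 00.
XOR each byte with 0x5c: 0e⊕5c=52, 03⊕5c=5f, 00⊕5c=5c, 00⊕5c=5c, 00⊕5c=5c.

525f5c5c5c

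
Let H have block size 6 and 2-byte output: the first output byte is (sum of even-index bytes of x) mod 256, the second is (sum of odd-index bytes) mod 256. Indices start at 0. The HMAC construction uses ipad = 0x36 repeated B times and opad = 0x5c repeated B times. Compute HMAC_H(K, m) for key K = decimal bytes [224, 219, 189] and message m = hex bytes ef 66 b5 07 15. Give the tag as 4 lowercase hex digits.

Key decimal bytes [224, 219, 189] = e0 db bd is 3 bytes ≤ B = 6; zero-pad to 6 bytes: K' = e0 db bd 00 00 00.
K' ⊕ ipad = d6 ed 8b 36 36 36.  K' ⊕ opad = bc 87 e1 5c 5c 5c.
Inner input = (K'⊕ipad) ∥ m = d6 ed 8b 36 36 36 ∥ ef 66 b5 07 15.
Inner hash: even-index sum = 848 mod 256 = 80; odd-index sum = 454 mod 256 = 198 → 50 c6.
Outer input = (K'⊕opad) ∥ inner = bc 87 e1 5c 5c 5c ∥ 50 c6.
Outer hash (tag): even-index sum = 585 mod 256 = 73; odd-index sum = 517 mod 256 = 5 → 49 05.

4905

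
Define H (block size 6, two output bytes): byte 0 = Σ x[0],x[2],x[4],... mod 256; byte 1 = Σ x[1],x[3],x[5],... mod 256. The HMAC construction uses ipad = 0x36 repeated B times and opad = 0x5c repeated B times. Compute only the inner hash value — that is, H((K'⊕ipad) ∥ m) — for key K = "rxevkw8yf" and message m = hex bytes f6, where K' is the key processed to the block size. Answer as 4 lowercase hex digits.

3854

Key "rxevkw8yf" = 72 78 65 76 6b 77 38 79 66 is 9 bytes > B = 6, so hash it first: H(key) = e0 de, then zero-pad to 6 bytes: K' = e0 de 00 00 00 00.
K' ⊕ ipad = d6 e8 36 36 36 36.
Inner input = d6 e8 36 36 36 36 ∥ f6.
Inner hash: even-index sum = 568 mod 256 = 56; odd-index sum = 340 mod 256 = 84 → 38 54.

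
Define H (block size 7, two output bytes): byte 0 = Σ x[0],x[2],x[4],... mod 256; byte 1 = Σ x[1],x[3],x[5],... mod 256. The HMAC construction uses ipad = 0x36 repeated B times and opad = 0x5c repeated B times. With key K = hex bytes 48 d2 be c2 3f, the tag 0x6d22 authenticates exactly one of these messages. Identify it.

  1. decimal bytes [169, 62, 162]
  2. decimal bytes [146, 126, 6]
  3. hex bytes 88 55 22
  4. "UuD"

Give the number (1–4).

Key hex bytes 48 d2 be c2 3f is 5 bytes ≤ B = 7; zero-pad to 7 bytes: K' = 48 d2 be c2 3f 00 00.
K' ⊕ ipad = 7e e4 88 f4 09 36 36; K' ⊕ opad = 14 8e e2 9e 63 5c 5c.
m1: inner = H(7e e4 88 f4 09 36 36 a9 3e a2) = 83 59; tag = H(14 8e e2 9e 63 5c 5c 83 59) = 0e0b
m2: inner = H(7e e4 88 f4 09 36 36 92 7e 06) = c3 a6; tag = H(14 8e e2 9e 63 5c 5c c3 a6) = 5b4b
m3: inner = H(7e e4 88 f4 09 36 36 88 55 22) = 9a b8; tag = H(14 8e e2 9e 63 5c 5c 9a b8) = 6d22 ← matches
m4: inner = H(7e e4 88 f4 09 36 36 55 75 44) = ba a7; tag = H(14 8e e2 9e 63 5c 5c ba a7) = 5c42

3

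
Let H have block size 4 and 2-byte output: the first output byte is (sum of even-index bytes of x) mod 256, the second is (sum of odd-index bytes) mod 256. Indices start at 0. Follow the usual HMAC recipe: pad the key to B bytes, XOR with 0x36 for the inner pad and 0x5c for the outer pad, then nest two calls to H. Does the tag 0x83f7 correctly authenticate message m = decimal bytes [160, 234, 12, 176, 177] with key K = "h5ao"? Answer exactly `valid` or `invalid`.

invalid

Key "h5ao" = 68 35 61 6f is exactly B = 4 bytes: K' = 68 35 61 6f.
K' ⊕ ipad = 5e 03 57 59; K' ⊕ opad = 34 69 3d 33.
Inner hash: even-index sum = 530 mod 256 = 18; odd-index sum = 502 mod 256 = 246 → 12 f6.
Outer hash (recomputed tag): even-index sum = 131 mod 256 = 131; odd-index sum = 402 mod 256 = 146 → 83 92.
Recomputed tag = 8392; claimed = 83f7 → mismatch.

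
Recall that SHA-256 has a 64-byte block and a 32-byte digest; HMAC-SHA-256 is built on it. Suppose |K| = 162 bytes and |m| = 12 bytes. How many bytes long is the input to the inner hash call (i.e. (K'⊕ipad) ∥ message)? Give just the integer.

76

Key is 162 > 64 bytes, so it is hashed to 32 bytes then zero-padded to 64: |K'| = 64.
Inner input = (K'⊕ipad) ∥ m → 64 + 12 = 76 bytes.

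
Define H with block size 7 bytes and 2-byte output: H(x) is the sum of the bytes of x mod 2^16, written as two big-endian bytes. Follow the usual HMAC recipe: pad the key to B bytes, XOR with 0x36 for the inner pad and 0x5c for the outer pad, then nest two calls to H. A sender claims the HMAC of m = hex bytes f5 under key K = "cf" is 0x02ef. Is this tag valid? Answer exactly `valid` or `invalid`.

Key "cf" = 63 66 is 2 bytes ≤ B = 7; zero-pad to 7 bytes: K' = 63 66 00 00 00 00 00.
K' ⊕ ipad = 55 50 36 36 36 36 36; K' ⊕ opad = 3f 3a 5c 5c 5c 5c 5c.
Inner hash: sum = 85+80+54+54+54+54+54+245 = 680 → 02 a8.
Outer hash (recomputed tag): sum = 63+58+92+92+92+92+92+2+168 = 751 → 02 ef.
Recomputed tag = 02ef; claimed = 02ef → match.

valid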